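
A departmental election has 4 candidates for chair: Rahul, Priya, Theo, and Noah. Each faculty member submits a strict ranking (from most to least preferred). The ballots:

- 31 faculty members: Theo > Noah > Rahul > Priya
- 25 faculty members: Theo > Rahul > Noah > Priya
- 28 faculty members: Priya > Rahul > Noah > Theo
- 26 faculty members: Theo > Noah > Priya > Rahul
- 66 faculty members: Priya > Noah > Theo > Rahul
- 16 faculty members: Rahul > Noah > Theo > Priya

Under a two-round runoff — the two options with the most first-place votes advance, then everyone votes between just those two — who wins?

Round 1 first-place votes: Rahul 16, Priya 94, Theo 82, Noah 0.
Priya and Theo advance.
Runoff: Priya is preferred to Theo by 94 voters; Theo by 98.
Theo wins the runoff.

Theo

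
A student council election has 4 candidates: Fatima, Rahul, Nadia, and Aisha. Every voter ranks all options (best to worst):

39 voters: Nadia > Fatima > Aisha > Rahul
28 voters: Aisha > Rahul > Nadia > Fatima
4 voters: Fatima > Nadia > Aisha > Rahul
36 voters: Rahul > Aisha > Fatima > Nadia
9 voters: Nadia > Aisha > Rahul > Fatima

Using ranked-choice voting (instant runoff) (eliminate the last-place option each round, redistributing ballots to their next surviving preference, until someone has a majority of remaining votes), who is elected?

Rahul

Round 1: Fatima 4, Rahul 36, Nadia 48, Aisha 28. Eliminate Fatima.
Round 2: Rahul 36, Nadia 52, Aisha 28. Eliminate Aisha.
Round 3: Rahul 64, Nadia 52. Rahul has a majority.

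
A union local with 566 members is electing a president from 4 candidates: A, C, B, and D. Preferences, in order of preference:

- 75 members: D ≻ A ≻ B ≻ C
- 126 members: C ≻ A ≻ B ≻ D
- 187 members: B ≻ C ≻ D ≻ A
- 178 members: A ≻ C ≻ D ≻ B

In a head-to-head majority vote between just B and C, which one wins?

Voters preferring B to C: 262; preferring C to B: 304.
C wins the head-to-head.

C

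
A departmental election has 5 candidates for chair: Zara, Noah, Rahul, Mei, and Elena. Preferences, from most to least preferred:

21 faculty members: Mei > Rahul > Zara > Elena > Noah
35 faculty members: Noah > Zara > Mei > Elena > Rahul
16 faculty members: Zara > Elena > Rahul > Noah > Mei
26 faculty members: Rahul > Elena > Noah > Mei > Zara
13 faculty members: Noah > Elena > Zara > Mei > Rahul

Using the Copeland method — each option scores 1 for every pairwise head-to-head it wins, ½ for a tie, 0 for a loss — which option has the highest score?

Zara: beats Rahul, Mei, and Elena; loses to Noah → score 3.
Noah: beats Zara and Mei; loses to Rahul and Elena → score 2.
Rahul: beats Noah; loses to Zara, Mei, and Elena → score 1.
Mei: beats Rahul and Elena; loses to Zara and Noah → score 2.
Elena: beats Noah and Rahul; loses to Zara and Mei → score 2.
Zara has the best pairwise record.

Zara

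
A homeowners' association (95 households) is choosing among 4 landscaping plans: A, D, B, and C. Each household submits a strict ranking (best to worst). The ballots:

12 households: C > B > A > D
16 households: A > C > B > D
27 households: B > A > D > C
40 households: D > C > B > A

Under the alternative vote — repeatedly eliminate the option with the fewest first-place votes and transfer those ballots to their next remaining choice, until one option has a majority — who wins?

Round 1: A 16, D 40, B 27, C 12. Eliminate C.
Round 2: A 16, D 40, B 39. Eliminate A.
Round 3: D 40, B 55. B has a majority.

B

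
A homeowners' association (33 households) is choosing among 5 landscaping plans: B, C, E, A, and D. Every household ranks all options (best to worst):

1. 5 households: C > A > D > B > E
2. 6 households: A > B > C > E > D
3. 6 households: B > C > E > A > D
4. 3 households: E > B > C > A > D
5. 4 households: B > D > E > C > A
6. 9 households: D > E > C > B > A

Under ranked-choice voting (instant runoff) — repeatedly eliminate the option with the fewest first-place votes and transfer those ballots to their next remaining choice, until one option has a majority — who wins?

Round 1: B 10, C 5, E 3, A 6, D 9. Eliminate E.
Round 2: B 13, C 5, A 6, D 9. Eliminate C.
Round 3: B 13, A 11, D 9. Eliminate D.
Round 4: B 22, A 11. B has a majority.

B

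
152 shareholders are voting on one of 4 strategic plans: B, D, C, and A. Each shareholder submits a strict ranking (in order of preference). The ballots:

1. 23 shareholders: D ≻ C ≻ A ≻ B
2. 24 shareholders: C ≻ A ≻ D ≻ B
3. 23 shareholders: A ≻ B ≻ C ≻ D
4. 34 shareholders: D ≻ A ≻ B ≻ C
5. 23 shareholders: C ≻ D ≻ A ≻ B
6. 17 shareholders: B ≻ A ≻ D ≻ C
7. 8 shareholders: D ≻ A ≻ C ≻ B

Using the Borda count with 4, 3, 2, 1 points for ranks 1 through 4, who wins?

B: 23·1 + 24·1 + 23·3 + 34·2 + 23·1 + 17·4 + 8·1 = 283
D: 23·4 + 24·2 + 23·1 + 34·4 + 23·3 + 17·2 + 8·4 = 434
C: 23·3 + 24·4 + 23·2 + 34·1 + 23·4 + 17·1 + 8·2 = 370
A: 23·2 + 24·3 + 23·4 + 34·3 + 23·2 + 17·3 + 8·3 = 433
D has the highest Borda score (434).

D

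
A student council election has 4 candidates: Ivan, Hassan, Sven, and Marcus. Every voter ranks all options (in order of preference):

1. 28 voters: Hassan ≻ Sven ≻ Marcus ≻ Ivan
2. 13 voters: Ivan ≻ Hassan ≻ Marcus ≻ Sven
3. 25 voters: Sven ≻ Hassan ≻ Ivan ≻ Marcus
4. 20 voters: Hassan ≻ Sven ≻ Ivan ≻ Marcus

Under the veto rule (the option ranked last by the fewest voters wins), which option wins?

Hassan

Last-place votes: Ivan 28, Hassan 0, Sven 13, Marcus 45.
Hassan is ranked last by the fewest voters, so Hassan wins.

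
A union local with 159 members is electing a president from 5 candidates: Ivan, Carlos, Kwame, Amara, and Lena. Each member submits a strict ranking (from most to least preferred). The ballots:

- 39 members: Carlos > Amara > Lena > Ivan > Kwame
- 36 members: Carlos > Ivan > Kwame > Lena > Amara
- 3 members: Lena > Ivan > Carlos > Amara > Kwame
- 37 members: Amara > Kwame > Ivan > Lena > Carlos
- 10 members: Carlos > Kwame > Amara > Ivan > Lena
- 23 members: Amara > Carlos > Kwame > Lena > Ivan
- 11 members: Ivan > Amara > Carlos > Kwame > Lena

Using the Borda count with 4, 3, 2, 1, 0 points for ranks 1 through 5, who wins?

Ivan: 39·1 + 36·3 + 3·3 + 37·2 + 10·1 + 23·0 + 11·4 = 284
Carlos: 39·4 + 36·4 + 3·2 + 37·0 + 10·4 + 23·3 + 11·2 = 437
Kwame: 39·0 + 36·2 + 3·0 + 37·3 + 10·3 + 23·2 + 11·1 = 270
Amara: 39·3 + 36·0 + 3·1 + 37·4 + 10·2 + 23·4 + 11·3 = 413
Lena: 39·2 + 36·1 + 3·4 + 37·1 + 10·0 + 23·1 + 11·0 = 186
Carlos has the highest Borda score (437).

Carlos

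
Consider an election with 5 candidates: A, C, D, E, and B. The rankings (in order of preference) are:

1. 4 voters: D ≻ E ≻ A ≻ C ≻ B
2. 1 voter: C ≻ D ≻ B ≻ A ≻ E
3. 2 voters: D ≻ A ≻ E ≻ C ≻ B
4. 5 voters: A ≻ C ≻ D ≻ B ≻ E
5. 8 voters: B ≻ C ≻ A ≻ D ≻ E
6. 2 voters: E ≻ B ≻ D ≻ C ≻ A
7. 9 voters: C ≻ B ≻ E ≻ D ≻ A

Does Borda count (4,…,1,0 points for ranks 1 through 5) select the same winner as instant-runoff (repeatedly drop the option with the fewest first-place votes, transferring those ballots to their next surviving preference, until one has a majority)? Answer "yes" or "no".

Borda — scores: A 51, C 87, D 58, E 42, B 72. Winner: C.
Instant-runoff — R1 A 5, C 10, D 6, E 2, B 8 (E out); R2 A 5, C 10, D 6, B 10 (A out); R3 C 15, D 6, B 10 (D out); R4 C 21, B 10 (C winner). Winner: C.
The two methods agree.

yes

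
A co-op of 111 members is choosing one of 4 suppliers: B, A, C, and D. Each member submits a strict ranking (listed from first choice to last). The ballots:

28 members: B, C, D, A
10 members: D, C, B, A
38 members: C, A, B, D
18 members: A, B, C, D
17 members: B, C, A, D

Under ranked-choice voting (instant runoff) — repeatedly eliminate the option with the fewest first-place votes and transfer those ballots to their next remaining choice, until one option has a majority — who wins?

B

Round 1: B 45, A 18, C 38, D 10. Eliminate D.
Round 2: B 45, A 18, C 48. Eliminate A.
Round 3: B 63, C 48. B has a majority.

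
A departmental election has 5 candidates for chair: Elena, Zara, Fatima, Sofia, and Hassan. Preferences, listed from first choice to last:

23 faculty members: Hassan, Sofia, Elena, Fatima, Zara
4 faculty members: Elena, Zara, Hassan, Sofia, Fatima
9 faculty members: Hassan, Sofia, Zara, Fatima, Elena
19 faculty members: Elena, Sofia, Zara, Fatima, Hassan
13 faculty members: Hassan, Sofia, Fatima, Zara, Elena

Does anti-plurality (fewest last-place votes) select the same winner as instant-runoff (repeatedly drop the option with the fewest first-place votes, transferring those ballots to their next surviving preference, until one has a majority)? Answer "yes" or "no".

no

Anti-plurality — last-place votes: Elena 22, Zara 23, Fatima 4, Sofia 0, Hassan 19. Winner: Sofia.
Instant-runoff — R1 Elena 23, Zara 0, Fatima 0, Sofia 0, Hassan 45 (Hassan winner). Winner: Hassan.
The two methods disagree.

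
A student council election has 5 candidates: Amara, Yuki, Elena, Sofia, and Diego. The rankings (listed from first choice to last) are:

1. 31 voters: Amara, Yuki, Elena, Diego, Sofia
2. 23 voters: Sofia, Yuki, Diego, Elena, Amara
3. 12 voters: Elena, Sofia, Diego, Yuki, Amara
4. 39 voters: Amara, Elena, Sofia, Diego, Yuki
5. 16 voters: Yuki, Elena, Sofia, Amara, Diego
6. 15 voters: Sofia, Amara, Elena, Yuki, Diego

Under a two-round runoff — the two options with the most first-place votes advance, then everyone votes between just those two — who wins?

Round 1 first-place votes: Amara 70, Yuki 16, Elena 12, Sofia 38, Diego 0.
Amara and Sofia advance.
Runoff: Amara is preferred to Sofia by 70 voters; Sofia by 66.
Amara wins the runoff.

Amara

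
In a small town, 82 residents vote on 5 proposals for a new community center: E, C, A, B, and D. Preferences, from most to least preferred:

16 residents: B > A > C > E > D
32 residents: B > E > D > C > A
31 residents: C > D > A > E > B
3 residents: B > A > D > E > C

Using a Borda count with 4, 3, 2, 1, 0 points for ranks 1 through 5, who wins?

B

E: 16·1 + 32·3 + 31·1 + 3·1 = 146
C: 16·2 + 32·1 + 31·4 + 3·0 = 188
A: 16·3 + 32·0 + 31·2 + 3·3 = 119
B: 16·4 + 32·4 + 31·0 + 3·4 = 204
D: 16·0 + 32·2 + 31·3 + 3·2 = 163
B has the highest Borda score (204).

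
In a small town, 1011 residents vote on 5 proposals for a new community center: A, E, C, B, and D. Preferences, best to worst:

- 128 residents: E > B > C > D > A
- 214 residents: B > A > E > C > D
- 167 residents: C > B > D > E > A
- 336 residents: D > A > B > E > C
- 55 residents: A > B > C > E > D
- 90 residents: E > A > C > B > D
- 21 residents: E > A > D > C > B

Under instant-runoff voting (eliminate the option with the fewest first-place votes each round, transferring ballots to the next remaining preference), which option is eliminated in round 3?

Round 1: A 55, E 239, C 167, B 214, D 336. Eliminate A.
Round 2: E 239, C 167, B 269, D 336. Eliminate C.
Round 3: E 239, B 436, D 336. Eliminate E.

E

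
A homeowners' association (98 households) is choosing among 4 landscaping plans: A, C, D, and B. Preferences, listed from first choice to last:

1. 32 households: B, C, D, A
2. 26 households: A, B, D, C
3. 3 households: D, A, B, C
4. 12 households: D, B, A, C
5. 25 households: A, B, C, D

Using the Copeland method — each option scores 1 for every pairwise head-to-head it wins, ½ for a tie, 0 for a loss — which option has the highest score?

A: beats C, D, and B → score 3.
C: beats D; loses to A and B → score 1.
D: loses to A, C, and B → score 0.
B: beats C and D; loses to A → score 2.
A has the best pairwise record.

A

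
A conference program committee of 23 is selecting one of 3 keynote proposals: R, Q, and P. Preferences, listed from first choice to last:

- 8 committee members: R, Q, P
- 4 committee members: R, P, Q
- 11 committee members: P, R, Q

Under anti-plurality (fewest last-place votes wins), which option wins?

R

Last-place votes: R 0, Q 15, P 8.
R is ranked last by the fewest voters, so R wins.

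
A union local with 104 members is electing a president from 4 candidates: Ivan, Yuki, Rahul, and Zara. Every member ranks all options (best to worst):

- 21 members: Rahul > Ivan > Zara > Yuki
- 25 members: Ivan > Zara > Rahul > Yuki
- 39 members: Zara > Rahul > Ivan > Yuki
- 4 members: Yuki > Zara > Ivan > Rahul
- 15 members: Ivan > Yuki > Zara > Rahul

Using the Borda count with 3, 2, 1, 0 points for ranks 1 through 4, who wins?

Ivan: 21·2 + 25·3 + 39·1 + 4·1 + 15·3 = 205
Yuki: 21·0 + 25·0 + 39·0 + 4·3 + 15·2 = 42
Rahul: 21·3 + 25·1 + 39·2 + 4·0 + 15·0 = 166
Zara: 21·1 + 25·2 + 39·3 + 4·2 + 15·1 = 211
Zara has the highest Borda score (211).

Zara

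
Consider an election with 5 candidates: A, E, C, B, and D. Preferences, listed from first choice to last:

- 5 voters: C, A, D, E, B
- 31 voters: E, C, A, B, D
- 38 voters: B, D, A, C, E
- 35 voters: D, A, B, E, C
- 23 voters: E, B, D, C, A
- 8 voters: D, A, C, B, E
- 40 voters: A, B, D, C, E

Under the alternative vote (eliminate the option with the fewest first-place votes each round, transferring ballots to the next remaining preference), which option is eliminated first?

Round 1: A 40, E 54, C 5, B 38, D 43. Eliminate C.

C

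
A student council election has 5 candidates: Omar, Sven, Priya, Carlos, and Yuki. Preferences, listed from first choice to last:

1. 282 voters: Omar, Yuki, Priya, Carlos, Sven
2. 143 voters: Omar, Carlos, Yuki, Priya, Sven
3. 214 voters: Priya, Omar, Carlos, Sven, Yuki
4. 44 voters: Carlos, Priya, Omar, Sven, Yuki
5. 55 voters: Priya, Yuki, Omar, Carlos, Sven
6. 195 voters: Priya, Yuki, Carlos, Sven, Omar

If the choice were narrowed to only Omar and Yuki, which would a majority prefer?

Omar

Voters preferring Omar to Yuki: 683; preferring Yuki to Omar: 250.
Omar wins the head-to-head.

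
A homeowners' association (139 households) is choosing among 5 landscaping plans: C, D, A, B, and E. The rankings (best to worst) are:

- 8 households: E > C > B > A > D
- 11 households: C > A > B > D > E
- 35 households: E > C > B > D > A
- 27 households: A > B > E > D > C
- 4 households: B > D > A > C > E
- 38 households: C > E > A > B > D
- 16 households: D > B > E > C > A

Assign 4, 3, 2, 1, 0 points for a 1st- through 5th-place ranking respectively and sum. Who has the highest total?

E

C: 8·3 + 11·4 + 35·3 + 27·0 + 4·1 + 38·4 + 16·1 = 345
D: 8·0 + 11·1 + 35·1 + 27·1 + 4·3 + 38·0 + 16·4 = 149
A: 8·1 + 11·3 + 35·0 + 27·4 + 4·2 + 38·2 + 16·0 = 233
B: 8·2 + 11·2 + 35·2 + 27·3 + 4·4 + 38·1 + 16·3 = 291
E: 8·4 + 11·0 + 35·4 + 27·2 + 4·0 + 38·3 + 16·2 = 372
E has the highest Borda score (372).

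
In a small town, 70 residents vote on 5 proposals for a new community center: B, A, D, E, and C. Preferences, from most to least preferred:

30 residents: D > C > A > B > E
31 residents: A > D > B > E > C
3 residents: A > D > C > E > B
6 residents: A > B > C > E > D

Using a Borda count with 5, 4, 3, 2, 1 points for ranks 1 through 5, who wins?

D

B: 30·2 + 31·3 + 3·1 + 6·4 = 180
A: 30·3 + 31·5 + 3·5 + 6·5 = 290
D: 30·5 + 31·4 + 3·4 + 6·1 = 292
E: 30·1 + 31·2 + 3·2 + 6·2 = 110
C: 30·4 + 31·1 + 3·3 + 6·3 = 178
D has the highest Borda score (292).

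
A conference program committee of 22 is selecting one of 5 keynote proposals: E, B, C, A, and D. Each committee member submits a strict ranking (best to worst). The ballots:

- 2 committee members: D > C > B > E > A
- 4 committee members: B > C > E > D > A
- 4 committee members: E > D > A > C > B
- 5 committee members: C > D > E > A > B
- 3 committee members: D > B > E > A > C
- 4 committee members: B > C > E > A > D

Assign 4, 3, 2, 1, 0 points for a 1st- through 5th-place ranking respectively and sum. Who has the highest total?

C

E: 2·1 + 4·2 + 4·4 + 5·2 + 3·2 + 4·2 = 50
B: 2·2 + 4·4 + 4·0 + 5·0 + 3·3 + 4·4 = 45
C: 2·3 + 4·3 + 4·1 + 5·4 + 3·0 + 4·3 = 54
A: 2·0 + 4·0 + 4·2 + 5·1 + 3·1 + 4·1 = 20
D: 2·4 + 4·1 + 4·3 + 5·3 + 3·4 + 4·0 = 51
C has the highest Borda score (54).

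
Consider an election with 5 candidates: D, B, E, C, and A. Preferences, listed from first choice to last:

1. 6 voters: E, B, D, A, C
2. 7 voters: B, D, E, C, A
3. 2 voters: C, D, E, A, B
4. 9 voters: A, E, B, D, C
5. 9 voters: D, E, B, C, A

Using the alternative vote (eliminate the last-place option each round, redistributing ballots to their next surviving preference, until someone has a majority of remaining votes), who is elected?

B

Round 1: D 9, B 7, E 6, C 2, A 9. Eliminate C.
Round 2: D 11, B 7, E 6, A 9. Eliminate E.
Round 3: D 11, B 13, A 9. Eliminate A.
Round 4: D 11, B 22. B has a majority.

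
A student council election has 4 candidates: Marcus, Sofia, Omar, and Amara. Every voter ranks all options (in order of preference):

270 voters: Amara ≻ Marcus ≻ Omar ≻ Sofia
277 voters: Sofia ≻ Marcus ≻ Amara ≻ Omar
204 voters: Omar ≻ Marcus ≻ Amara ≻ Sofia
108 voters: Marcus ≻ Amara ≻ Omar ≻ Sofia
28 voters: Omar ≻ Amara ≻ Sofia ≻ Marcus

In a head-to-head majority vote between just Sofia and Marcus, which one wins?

Marcus

Voters preferring Sofia to Marcus: 305; preferring Marcus to Sofia: 582.
Marcus wins the head-to-head.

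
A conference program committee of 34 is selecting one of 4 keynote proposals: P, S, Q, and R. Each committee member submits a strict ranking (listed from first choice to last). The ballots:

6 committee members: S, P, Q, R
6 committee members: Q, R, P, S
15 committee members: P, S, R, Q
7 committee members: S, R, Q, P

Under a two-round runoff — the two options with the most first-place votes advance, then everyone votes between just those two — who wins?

P

Round 1 first-place votes: P 15, S 13, Q 6, R 0.
P and S advance.
Runoff: P is preferred to S by 21 voters; S by 13.
P wins the runoff.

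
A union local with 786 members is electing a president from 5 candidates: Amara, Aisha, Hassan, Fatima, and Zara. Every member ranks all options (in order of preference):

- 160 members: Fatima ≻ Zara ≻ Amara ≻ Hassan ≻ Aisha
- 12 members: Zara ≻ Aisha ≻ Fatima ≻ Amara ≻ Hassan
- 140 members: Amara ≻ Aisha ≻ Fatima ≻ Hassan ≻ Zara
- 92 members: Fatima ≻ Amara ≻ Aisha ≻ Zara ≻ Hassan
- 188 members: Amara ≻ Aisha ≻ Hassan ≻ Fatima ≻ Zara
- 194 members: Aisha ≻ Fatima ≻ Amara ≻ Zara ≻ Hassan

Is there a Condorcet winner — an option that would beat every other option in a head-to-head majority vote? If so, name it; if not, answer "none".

none

Checking pairwise contests:
Fatima beats Amara 458–328.
Amara beats Aisha 580–206.
Amara beats Hassan 786–0.
Aisha beats Fatima 534–252.
Amara beats Zara 614–172.
Every option loses at least one head-to-head, so there is no Condorcet winner.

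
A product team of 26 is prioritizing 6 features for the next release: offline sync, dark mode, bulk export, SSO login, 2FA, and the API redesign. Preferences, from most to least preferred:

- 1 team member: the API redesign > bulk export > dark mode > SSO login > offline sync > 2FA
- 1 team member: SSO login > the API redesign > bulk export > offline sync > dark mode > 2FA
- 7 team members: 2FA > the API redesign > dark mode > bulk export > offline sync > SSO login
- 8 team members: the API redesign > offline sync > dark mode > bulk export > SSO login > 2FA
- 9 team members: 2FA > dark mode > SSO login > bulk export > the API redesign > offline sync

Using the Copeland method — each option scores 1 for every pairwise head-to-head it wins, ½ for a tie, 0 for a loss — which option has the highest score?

2FA

offline sync: beats SSO login; loses to dark mode, bulk export, 2FA, and the API redesign → score 1.
dark mode: beats offline sync, bulk export, and SSO login; loses to 2FA and the API redesign → score 3.
bulk export: beats offline sync and SSO login; loses to dark mode, 2FA, and the API redesign → score 2.
SSO login: loses to offline sync, dark mode, bulk export, 2FA, and the API redesign → score 0.
2FA: beats offline sync, dark mode, bulk export, SSO login, and the API redesign → score 5.
the API redesign: beats offline sync, dark mode, bulk export, and SSO login; loses to 2FA → score 4.
2FA has the best pairwise record.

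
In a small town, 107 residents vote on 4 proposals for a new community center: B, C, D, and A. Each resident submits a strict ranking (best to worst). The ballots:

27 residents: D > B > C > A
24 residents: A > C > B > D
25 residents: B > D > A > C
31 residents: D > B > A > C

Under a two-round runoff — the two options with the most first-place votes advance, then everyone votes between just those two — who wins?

D

Round 1 first-place votes: B 25, C 0, D 58, A 24.
D and B advance.
Runoff: D is preferred to B by 58 voters; B by 49.
D wins the runoff.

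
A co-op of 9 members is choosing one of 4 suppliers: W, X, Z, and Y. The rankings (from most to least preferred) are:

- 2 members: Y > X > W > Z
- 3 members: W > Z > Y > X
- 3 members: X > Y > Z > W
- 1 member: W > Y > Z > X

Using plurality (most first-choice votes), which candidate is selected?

W

First-place votes: W 4, X 3, Z 0, Y 2.
W has the most first-place votes.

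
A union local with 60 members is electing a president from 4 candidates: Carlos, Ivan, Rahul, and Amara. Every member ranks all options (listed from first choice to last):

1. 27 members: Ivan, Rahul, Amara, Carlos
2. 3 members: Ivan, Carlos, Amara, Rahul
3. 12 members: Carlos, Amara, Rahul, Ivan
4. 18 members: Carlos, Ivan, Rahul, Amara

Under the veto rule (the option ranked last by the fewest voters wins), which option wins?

Rahul

Last-place votes: Carlos 27, Ivan 12, Rahul 3, Amara 18.
Rahul is ranked last by the fewest voters, so Rahul wins.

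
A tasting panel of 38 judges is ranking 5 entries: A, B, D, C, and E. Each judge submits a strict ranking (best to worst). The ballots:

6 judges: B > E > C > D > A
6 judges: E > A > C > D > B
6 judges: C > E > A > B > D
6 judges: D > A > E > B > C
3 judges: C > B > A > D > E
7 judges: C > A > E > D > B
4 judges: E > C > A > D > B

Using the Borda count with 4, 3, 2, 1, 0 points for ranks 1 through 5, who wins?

E

A: 6·0 + 6·3 + 6·2 + 6·3 + 3·2 + 7·3 + 4·2 = 83
B: 6·4 + 6·0 + 6·1 + 6·1 + 3·3 + 7·0 + 4·0 = 45
D: 6·1 + 6·1 + 6·0 + 6·4 + 3·1 + 7·1 + 4·1 = 50
C: 6·2 + 6·2 + 6·4 + 6·0 + 3·4 + 7·4 + 4·3 = 100
E: 6·3 + 6·4 + 6·3 + 6·2 + 3·0 + 7·2 + 4·4 = 102
E has the highest Borda score (102).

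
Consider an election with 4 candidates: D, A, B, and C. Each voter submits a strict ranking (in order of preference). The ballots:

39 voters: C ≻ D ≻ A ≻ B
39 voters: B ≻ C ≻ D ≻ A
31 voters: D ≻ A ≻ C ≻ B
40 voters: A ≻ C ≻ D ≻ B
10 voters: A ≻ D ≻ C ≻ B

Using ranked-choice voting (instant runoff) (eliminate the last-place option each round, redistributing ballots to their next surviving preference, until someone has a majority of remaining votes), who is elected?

A

Round 1: D 31, A 50, B 39, C 39. Eliminate D.
Round 2: A 81, B 39, C 39. A has a majority.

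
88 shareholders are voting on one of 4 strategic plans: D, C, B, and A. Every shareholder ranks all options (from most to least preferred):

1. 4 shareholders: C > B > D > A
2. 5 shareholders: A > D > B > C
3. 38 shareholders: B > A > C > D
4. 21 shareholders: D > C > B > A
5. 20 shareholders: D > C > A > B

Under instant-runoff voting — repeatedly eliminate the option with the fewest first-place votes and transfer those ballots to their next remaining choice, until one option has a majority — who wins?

D

Round 1: D 41, C 4, B 38, A 5. Eliminate C.
Round 2: D 41, B 42, A 5. Eliminate A.
Round 3: D 46, B 42. D has a majority.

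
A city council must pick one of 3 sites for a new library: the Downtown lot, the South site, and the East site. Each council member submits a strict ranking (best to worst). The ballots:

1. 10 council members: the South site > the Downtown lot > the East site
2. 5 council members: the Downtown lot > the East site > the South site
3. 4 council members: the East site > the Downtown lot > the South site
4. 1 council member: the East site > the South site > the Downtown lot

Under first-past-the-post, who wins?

First-place votes: the Downtown lot 5, the South site 10, the East site 5.
the South site has the most first-place votes.

the South site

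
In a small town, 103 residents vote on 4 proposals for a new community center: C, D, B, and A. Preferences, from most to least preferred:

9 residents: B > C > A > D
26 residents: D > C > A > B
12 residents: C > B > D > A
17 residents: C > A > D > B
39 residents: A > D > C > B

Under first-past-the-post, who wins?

First-place votes: C 29, D 26, B 9, A 39.
A has the most first-place votes.

A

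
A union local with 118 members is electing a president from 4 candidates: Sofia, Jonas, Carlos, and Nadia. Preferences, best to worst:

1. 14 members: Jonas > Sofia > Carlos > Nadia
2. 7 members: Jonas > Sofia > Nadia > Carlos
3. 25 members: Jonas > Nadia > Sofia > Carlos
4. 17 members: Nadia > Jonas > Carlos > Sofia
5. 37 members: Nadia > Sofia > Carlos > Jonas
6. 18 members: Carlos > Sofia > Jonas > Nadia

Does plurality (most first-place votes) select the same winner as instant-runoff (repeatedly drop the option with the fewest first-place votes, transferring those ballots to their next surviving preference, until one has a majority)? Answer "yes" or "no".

no

Plurality — first-place votes: Sofia 0, Jonas 46, Carlos 18, Nadia 54. Winner: Nadia.
Instant-runoff — R1 Sofia 0, Jonas 46, Carlos 18, Nadia 54 (Sofia out); R2 Jonas 46, Carlos 18, Nadia 54 (Carlos out); R3 Jonas 64, Nadia 54 (Jonas winner). Winner: Jonas.
The two methods disagree.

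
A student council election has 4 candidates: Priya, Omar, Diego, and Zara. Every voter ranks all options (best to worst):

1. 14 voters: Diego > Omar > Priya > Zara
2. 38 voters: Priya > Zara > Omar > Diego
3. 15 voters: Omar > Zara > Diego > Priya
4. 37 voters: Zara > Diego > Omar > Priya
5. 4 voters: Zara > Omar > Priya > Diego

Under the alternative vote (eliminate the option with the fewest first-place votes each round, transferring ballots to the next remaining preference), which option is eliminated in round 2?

Round 1: Priya 38, Omar 15, Diego 14, Zara 41. Eliminate Diego.
Round 2: Priya 38, Omar 29, Zara 41. Eliminate Omar.

Omar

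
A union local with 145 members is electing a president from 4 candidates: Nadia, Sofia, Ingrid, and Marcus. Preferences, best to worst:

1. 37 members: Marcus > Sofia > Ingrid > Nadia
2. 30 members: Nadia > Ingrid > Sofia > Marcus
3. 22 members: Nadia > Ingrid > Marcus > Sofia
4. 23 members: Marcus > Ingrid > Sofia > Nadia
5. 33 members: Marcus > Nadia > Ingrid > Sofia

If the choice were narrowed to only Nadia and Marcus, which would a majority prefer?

Marcus

Voters preferring Nadia to Marcus: 52; preferring Marcus to Nadia: 93.
Marcus wins the head-to-head.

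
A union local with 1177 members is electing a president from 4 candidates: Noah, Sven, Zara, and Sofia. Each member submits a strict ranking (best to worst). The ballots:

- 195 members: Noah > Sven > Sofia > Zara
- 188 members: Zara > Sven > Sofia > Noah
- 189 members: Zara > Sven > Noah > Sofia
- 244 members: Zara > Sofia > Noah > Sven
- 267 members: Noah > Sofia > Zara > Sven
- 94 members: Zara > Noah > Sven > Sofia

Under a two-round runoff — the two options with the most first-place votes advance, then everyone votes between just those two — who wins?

Round 1 first-place votes: Noah 462, Sven 0, Zara 715, Sofia 0.
Zara and Noah advance.
Runoff: Zara is preferred to Noah by 715 voters; Noah by 462.
Zara wins the runoff.

Zara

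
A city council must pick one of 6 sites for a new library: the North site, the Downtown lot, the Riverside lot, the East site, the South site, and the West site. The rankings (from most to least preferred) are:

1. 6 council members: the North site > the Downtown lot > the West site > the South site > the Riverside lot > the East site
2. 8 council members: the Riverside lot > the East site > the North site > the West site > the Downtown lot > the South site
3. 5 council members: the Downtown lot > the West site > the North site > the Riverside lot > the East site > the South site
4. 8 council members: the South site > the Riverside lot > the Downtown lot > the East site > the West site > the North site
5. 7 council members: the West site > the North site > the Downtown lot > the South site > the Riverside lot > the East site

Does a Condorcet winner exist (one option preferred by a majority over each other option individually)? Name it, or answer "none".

Checking pairwise contests:
the West site beats the North site 20–14.
the North site beats the Downtown lot 21–13.
the North site beats the Riverside lot 18–16.
the North site beats the East site 18–16.
the North site beats the South site 26–8.
the Downtown lot beats the West site 19–15.
Every option loses at least one head-to-head, so there is no Condorcet winner.

none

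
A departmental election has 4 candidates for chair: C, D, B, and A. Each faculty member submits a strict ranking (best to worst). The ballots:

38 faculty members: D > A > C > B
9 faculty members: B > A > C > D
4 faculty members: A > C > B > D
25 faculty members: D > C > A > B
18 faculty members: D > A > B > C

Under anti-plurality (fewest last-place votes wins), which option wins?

A

Last-place votes: C 18, D 13, B 63, A 0.
A is ranked last by the fewest voters, so A wins.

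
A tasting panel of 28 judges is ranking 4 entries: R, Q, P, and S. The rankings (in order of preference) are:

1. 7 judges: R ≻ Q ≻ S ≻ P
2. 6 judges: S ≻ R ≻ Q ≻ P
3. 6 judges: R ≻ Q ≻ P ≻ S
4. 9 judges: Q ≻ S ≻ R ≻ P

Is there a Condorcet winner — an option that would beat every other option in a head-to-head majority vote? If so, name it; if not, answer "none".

none

Checking pairwise contests:
S beats R 15–13.
R beats Q 19–9.
R beats P 28–0.
Q beats S 22–6.
Every option loses at least one head-to-head, so there is no Condorcet winner.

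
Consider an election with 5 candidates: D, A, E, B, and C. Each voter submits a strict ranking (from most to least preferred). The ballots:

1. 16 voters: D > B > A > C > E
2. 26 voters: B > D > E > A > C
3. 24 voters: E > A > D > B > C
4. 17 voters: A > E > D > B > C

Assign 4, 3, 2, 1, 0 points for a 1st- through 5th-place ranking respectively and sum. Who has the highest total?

D: 16·4 + 26·3 + 24·2 + 17·2 = 224
A: 16·2 + 26·1 + 24·3 + 17·4 = 198
E: 16·0 + 26·2 + 24·4 + 17·3 = 199
B: 16·3 + 26·4 + 24·1 + 17·1 = 193
C: 16·1 + 26·0 + 24·0 + 17·0 = 16
D has the highest Borda score (224).

D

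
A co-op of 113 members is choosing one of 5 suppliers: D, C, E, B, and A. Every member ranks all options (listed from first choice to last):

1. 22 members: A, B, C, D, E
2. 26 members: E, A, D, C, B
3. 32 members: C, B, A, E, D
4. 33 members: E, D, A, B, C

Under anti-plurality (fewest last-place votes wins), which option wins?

A

Last-place votes: D 32, C 33, E 22, B 26, A 0.
A is ranked last by the fewest voters, so A wins.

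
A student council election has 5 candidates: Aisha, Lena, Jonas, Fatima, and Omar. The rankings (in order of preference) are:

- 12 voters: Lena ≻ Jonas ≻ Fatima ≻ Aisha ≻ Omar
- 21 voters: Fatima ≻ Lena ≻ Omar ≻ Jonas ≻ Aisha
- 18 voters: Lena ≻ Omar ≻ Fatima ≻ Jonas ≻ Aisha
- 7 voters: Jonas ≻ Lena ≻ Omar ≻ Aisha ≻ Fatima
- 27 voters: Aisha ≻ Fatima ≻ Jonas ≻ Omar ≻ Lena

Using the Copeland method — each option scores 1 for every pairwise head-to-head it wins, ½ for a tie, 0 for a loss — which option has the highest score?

Fatima

Aisha: loses to Lena, Jonas, Fatima, and Omar → score 0.
Lena: beats Aisha, Jonas, and Omar; loses to Fatima → score 3.
Jonas: beats Aisha and Omar; loses to Lena and Fatima → score 2.
Fatima: beats Aisha, Lena, Jonas, and Omar → score 4.
Omar: beats Aisha; loses to Lena, Jonas, and Fatima → score 1.
Fatima has the best pairwise record.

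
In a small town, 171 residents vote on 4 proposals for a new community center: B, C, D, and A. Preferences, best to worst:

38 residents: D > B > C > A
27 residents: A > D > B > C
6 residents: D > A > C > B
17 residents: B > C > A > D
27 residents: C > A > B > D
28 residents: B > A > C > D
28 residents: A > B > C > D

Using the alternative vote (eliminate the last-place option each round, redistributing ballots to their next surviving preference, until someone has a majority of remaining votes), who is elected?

Round 1: B 45, C 27, D 44, A 55. Eliminate C.
Round 2: B 45, D 44, A 82. Eliminate D.
Round 3: B 83, A 88. A has a majority.

A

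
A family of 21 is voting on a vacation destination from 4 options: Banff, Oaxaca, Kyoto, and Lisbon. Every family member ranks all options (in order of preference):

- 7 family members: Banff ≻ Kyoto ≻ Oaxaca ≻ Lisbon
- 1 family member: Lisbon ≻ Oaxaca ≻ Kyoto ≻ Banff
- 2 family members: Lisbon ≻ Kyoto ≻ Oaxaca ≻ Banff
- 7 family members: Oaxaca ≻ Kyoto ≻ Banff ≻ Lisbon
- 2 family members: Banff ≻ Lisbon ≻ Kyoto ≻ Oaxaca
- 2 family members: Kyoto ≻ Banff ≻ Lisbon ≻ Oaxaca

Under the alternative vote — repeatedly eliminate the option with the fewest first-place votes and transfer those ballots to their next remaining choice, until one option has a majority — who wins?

Banff

Round 1: Banff 9, Oaxaca 7, Kyoto 2, Lisbon 3. Eliminate Kyoto.
Round 2: Banff 11, Oaxaca 7, Lisbon 3. Banff has a majority.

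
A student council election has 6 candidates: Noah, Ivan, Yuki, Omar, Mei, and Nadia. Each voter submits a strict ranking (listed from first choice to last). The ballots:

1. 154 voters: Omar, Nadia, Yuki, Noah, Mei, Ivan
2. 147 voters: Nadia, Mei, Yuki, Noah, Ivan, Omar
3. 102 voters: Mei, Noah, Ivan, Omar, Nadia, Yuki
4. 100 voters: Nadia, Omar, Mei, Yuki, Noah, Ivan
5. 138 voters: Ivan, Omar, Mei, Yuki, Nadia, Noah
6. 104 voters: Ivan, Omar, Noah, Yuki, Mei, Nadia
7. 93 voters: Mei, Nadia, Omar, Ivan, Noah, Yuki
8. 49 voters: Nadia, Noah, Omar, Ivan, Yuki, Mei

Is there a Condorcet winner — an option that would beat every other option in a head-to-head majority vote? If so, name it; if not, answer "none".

none

Checking pairwise contests:
Yuki beats Noah 539–348.
Noah beats Ivan 552–335.
Ivan beats Yuki 486–401.
Ivan beats Omar 491–396.
Omar beats Mei 545–342.
Omar beats Nadia 498–389.
Every option loses at least one head-to-head, so there is no Condorcet winner.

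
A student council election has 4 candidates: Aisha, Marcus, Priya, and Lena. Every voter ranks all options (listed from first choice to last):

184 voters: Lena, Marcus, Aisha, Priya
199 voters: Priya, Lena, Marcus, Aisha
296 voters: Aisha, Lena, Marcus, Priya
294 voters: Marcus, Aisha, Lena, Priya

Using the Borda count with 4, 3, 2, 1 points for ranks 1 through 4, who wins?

Lena

Aisha: 184·2 + 199·1 + 296·4 + 294·3 = 2633
Marcus: 184·3 + 199·2 + 296·2 + 294·4 = 2718
Priya: 184·1 + 199·4 + 296·1 + 294·1 = 1570
Lena: 184·4 + 199·3 + 296·3 + 294·2 = 2809
Lena has the highest Borda score (2809).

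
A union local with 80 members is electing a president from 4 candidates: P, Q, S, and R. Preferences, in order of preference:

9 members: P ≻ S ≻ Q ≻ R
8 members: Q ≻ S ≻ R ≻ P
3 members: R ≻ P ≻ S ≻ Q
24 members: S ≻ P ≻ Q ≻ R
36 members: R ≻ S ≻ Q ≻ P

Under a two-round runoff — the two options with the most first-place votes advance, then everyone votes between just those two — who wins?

S

Round 1 first-place votes: P 9, Q 8, S 24, R 39.
R and S advance.
Runoff: R is preferred to S by 39 voters; S by 41.
S wins the runoff.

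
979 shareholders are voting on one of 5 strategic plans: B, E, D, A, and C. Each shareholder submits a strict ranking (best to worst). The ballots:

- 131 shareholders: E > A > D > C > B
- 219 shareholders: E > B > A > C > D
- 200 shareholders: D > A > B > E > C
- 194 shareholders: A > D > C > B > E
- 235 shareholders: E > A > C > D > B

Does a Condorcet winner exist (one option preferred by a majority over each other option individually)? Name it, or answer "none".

E vs B: 585–394 for E.
E vs D: 585–394 for E.
E vs A: 585–394 for E.
E vs C: 785–194 for E.
E beats every other option head-to-head.

E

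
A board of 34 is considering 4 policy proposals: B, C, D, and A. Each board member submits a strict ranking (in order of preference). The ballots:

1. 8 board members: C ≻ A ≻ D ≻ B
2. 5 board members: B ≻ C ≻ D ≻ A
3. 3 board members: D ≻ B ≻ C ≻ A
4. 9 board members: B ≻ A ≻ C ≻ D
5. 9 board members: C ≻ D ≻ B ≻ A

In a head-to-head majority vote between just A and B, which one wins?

B

Voters preferring A to B: 8; preferring B to A: 26.
B wins the head-to-head.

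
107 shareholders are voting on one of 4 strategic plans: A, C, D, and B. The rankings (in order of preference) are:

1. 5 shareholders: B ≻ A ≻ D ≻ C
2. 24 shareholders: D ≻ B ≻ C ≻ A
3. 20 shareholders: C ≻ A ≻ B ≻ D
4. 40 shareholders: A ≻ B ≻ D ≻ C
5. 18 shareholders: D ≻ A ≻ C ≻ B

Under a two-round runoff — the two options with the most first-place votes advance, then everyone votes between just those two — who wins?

A

Round 1 first-place votes: A 40, C 20, D 42, B 5.
D and A advance.
Runoff: D is preferred to A by 42 voters; A by 65.
A wins the runoff.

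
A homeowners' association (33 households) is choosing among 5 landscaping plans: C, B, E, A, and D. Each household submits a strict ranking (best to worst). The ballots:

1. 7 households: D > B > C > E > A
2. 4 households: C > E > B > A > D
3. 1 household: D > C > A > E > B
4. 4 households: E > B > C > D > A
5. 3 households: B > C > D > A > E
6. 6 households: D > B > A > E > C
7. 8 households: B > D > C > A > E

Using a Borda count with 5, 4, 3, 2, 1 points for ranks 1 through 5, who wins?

C: 7·3 + 4·5 + 1·4 + 4·3 + 3·4 + 6·1 + 8·3 = 99
B: 7·4 + 4·3 + 1·1 + 4·4 + 3·5 + 6·4 + 8·5 = 136
E: 7·2 + 4·4 + 1·2 + 4·5 + 3·1 + 6·2 + 8·1 = 75
A: 7·1 + 4·2 + 1·3 + 4·1 + 3·2 + 6·3 + 8·2 = 62
D: 7·5 + 4·1 + 1·5 + 4·2 + 3·3 + 6·5 + 8·4 = 123
B has the highest Borda score (136).

B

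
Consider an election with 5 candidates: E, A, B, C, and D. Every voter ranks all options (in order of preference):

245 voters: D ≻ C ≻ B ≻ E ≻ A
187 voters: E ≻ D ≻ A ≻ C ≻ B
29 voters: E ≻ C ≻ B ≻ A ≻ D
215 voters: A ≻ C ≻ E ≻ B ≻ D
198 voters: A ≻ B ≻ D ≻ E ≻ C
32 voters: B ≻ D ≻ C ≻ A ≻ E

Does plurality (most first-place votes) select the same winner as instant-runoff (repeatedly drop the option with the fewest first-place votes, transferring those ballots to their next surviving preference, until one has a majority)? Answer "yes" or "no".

Plurality — first-place votes: E 216, A 413, B 32, C 0, D 245. Winner: A.
Instant-runoff — R1 E 216, A 413, B 32, C 0, D 245 (C out); R2 E 216, A 413, B 32, D 245 (B out); R3 E 216, A 413, D 277 (E out); R4 A 442, D 464 (D winner). Winner: D.
The two methods disagree.

no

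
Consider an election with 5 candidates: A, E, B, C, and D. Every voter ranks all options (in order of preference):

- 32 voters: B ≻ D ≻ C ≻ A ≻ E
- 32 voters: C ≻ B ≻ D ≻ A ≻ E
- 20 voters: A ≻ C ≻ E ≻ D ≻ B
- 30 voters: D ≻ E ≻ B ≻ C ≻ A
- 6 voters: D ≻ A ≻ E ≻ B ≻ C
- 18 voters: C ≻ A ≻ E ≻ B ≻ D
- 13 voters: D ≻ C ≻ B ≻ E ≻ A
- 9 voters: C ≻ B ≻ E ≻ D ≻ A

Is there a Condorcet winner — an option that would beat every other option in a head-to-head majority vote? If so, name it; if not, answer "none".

none

Checking pairwise contests:
B beats A 116–44.
A beats E 108–52.
C beats B 92–68.
D beats C 81–79.
B beats D 91–69.
Every option loses at least one head-to-head, so there is no Condorcet winner.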